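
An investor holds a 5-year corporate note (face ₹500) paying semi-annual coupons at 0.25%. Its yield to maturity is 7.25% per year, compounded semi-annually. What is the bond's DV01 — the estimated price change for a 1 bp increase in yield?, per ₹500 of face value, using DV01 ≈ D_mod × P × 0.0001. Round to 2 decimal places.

₹0.17

Periodic yield y = 0.03625.
  t   CF        PV=CF/(1+0.03625)^t    t·PV
  1        0.625         0.6031         0.6031
  2        0.625         0.5820         1.1641
  3        0.625         0.5617         1.6850
  4        0.625         0.5420         2.1681
  5        0.625         0.5231         2.6153
  6        0.625         0.5048         3.0286
  7        0.625         0.4871         3.4098
  8        0.625         0.4701         3.7606
  9        0.625         0.4536         4.0826
  10     500.625       350.6446     3,506.4455
  Σ                    355.3721     3,528.9628
P = 355.3721; D_Mac = 9.93033 half-year periods = 4.96517 yrs; D_mod = 4.79148 yrs.
DV01 ≈ 4.79148 × 355.3721 × 0.0001 = 0.170276.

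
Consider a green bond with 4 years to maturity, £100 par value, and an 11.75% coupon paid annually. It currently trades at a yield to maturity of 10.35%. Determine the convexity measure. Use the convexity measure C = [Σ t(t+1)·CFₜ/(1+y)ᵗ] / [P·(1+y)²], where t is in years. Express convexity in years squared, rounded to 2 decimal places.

With y = 0.1035:
  t   CF        PV=CF/(1+0.1035)^t    t·PV        t(t+1)·PV
  1        11.75        10.6479        10.6479          21.2959
  2        11.75         9.6492        19.2985          57.8955
  3        11.75         8.7442        26.2326         104.9306
  4       111.75        75.3630       301.4520       1,507.2600
  Σ                    104.4044       357.6311       1,691.3819
P = 104.4044.
Convexity = Σ t(t+1)·PV / [P·(1+y)²] = 1,691.3819 / (104.4044 × 1.217712) = 13.30388.

13.30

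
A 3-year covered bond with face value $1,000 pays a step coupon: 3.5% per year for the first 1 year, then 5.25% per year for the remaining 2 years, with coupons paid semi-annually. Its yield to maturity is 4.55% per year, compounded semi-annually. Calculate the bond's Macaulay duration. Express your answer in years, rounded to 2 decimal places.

2.85 years

Periodic yield y = 0.02275. Discount each cash flow and weight by its period:
  t   CF        PV=CF/(1+0.02275)^t    t·PV
  1        17.50        17.1107        17.1107
  2        17.50        16.7301        33.4602
  3        26.25        24.5370        73.6109
  4        26.25        23.9912        95.9647
  5        26.25        23.4575       117.2875
  6     1,026.25       896.6774     5,380.0646
  Σ                  1,002.5039     5,717.4987
Price P = Σ PV = 1,002.5039.
Macaulay duration = Σ(t·PV) / P = 5,717.4987 / 1,002.5039 = 5.70322 half-year periods.
In years: 5.70322 / 2 = 2.85161 years.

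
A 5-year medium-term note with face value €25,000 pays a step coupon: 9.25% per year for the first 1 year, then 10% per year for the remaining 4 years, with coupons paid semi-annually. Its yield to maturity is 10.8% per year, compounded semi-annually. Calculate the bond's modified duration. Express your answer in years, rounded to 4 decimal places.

Periodic yield y = 0.054. First find Macaulay duration:
  t   CF        PV=CF/(1+0.054)^t    t·PV
  1     1,156.25     1,097.0114     1,097.0114
  2     1,156.25     1,040.8078     2,081.6155
  3     1,250.00     1,067.5499     3,202.6497
  4     1,250.00     1,012.8557     4,051.4227
  5     1,250.00       960.9636     4,804.8182
  6     1,250.00       911.7302     5,470.3813
  7     1,250.00       865.0192     6,055.1343
  8     1,250.00       820.7013     6,565.6105
  9     1,250.00       778.6540     7,007.8859
  10   26,250.00    15,513.9790   155,139.7899
  Σ                 24,069.2721   195,476.3194
P = 24,069.2721; Macaulay duration = 195,476.3194 / 24,069.2721 = 8.12141 half-year periods = 4.06070 years.
Modified duration = D_Mac / (1 + y) = 4.06070 / 1.054 = 3.85266 years.

3.8527 years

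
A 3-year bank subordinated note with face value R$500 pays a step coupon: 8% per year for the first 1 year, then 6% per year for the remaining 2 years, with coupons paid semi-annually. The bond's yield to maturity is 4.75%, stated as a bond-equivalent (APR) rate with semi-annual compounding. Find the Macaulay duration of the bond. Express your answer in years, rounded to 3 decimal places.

Periodic yield y = 0.02375. Discount each cash flow and weight by its period:
  t   CF        PV=CF/(1+0.02375)^t    t·PV
  1        20.00        19.5360        19.5360
  2        20.00        19.0828        38.1656
  3        15.00        13.9801        41.9402
  4        15.00        13.6558        54.6230
  5        15.00        13.3390        66.6948
  6       515.00       447.3462     2,684.0771
  Σ                    526.9398     2,905.0367
Price P = Σ PV = 526.9398.
Macaulay duration = Σ(t·PV) / P = 2,905.0367 / 526.9398 = 5.51303 half-year periods.
In years: 5.51303 / 2 = 2.75652 years.

2.757 years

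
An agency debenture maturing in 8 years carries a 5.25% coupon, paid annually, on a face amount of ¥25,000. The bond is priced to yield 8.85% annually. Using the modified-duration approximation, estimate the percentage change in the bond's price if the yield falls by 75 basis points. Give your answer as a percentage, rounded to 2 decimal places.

+4.52%

Periodic yield y = 0.0885. Modified duration first:
  t   CF        PV=CF/(1+0.0885)^t    t·PV
  1     1,312.50     1,205.7878     1,205.7878
  2     1,312.50     1,107.7518     2,215.5035
  3     1,312.50     1,017.6865     3,053.0595
  4     1,312.50       934.9440     3,739.7758
  5     1,312.50       858.9288     4,294.6438
  6     1,312.50       789.0939     4,734.5637
  7     1,312.50       724.9370     5,074.5591
  8    26,312.50    13,351.6410   106,813.1279
  Σ                 19,990.7707   131,131.0211
P = 19,990.7707; D_Mac = 6.55958 yrs; D_mod = 6.55958/(1+0.0885) = 6.02625 yrs.
ΔP/P ≈ -D_mod · Δy = -6.02625 × (-0.0075) = +0.045197 = +4.5197%.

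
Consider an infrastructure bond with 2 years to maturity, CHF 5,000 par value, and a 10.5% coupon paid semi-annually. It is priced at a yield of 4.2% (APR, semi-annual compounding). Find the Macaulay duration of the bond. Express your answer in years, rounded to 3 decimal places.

Periodic yield y = 0.021. Discount each cash flow and weight by its period:
  t   CF        PV=CF/(1+0.021)^t    t·PV
  1       262.50       257.1009       257.1009
  2       262.50       251.8128       503.6256
  3       262.50       246.6335       739.9005
  4     5,262.50     4,842.7176    19,370.8702
  Σ                  5,598.2648    20,871.4973
Price P = Σ PV = 5,598.2648.
Macaulay duration = Σ(t·PV) / P = 20,871.4973 / 5,598.2648 = 3.72821 half-year periods.
In years: 3.72821 / 2 = 1.86410 years.

1.864 years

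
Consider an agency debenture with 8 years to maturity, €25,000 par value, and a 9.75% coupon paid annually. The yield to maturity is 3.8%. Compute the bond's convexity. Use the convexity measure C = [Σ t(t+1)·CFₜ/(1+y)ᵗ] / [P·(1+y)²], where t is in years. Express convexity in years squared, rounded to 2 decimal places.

With y = 0.038:
  t   CF        PV=CF/(1+0.038)^t    t·PV        t(t+1)·PV
  1     2,437.50     2,348.2659     2,348.2659       4,696.5318
  2     2,437.50     2,262.2986     4,524.5971      13,573.7913
  3     2,437.50     2,179.4784     6,538.4351      26,153.7405
  4     2,437.50     2,099.6901     8,398.7606      41,993.8029
  5     2,437.50     2,022.8229    10,114.1144      60,684.6863
  6     2,437.50     1,948.7696    11,692.6178      81,848.3245
  7     2,437.50     1,877.4274    13,141.9917     105,135.9339
  8    27,437.50    20,359.4344   162,875.4755   1,465,879.2791
  Σ                 35,098.1873   219,634.2581   1,799,966.0904
P = 35,098.1873.
Convexity = Σ t(t+1)·PV / [P·(1+y)²] = 1,799,966.0904 / (35,098.1873 × 1.077444) = 47.59759.

47.60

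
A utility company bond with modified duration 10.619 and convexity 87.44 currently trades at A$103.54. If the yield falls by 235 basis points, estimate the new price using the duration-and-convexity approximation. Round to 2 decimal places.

A$131.88

Duration effect: -D_mod·Δy = -10.619 × (-0.0235) = +0.2495465
Convexity effect: ½·C·(Δy)² = 0.5 × 87.44 × (-0.0235)² = +0.02414437
ΔP/P ≈ +0.2495465 + 0.02414437 = +0.27369087
New price ≈ 103.54 × (1 + 0.27369087) = 131.8779526798.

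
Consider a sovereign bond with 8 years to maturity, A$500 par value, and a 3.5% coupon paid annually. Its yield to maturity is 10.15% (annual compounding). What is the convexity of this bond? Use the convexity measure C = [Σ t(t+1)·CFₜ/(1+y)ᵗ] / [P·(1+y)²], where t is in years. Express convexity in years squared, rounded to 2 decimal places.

48.24

With y = 0.1015:
  t   CF        PV=CF/(1+0.1015)^t    t·PV        t(t+1)·PV
  1        17.50        15.8874        15.8874          31.7749
  2        17.50        14.4234        28.8469          86.5407
  3        17.50        13.0944        39.2831         157.1324
  4        17.50        11.8878        47.5510         237.7552
  5        17.50        10.7923        53.9617         323.7701
  6        17.50         9.7979        58.7871         411.5099
  7        17.50         8.8950        62.2651         498.1207
  8       517.50       238.8000     1,910.4001      17,193.6008
  Σ                    323.5782     2,216.9825      18,940.2047
P = 323.5782.
Convexity = Σ t(t+1)·PV / [P·(1+y)²] = 18,940.2047 / (323.5782 × 1.213302) = 48.24323.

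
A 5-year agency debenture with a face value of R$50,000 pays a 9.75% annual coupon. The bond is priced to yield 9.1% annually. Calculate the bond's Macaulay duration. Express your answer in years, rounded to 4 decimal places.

Periodic yield y = 0.091. Discount each cash flow and weight by its year:
  t   CF        PV=CF/(1+0.091)^t    t·PV
  1     4,875.00     4,468.3776     4,468.3776
  2     4,875.00     4,095.6715     8,191.3431
  3     4,875.00     3,754.0527    11,262.1582
  4     4,875.00     3,440.9283    13,763.7130
  5    54,875.00    35,501.8333   177,509.1665
  Σ                 51,260.8634   215,194.7584
Price P = Σ PV = 51,260.8634.
Macaulay duration = Σ(t·PV) / P = 215,194.7584 / 51,260.8634 = 4.19803 years.

4.1980 years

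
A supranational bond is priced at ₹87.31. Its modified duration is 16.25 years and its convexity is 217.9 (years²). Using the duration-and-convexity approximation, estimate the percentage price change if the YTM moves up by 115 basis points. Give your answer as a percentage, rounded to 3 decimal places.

Duration effect: -D_mod·Δy = -16.25 × (+0.0115) = -0.186875
Convexity effect: ½·C·(Δy)² = 0.5 × 217.9 × (0.0115)² = +0.0144086375
ΔP/P ≈ -0.186875 + 0.0144086375 = -0.1724663625
= -17.24663625%.

-17.247%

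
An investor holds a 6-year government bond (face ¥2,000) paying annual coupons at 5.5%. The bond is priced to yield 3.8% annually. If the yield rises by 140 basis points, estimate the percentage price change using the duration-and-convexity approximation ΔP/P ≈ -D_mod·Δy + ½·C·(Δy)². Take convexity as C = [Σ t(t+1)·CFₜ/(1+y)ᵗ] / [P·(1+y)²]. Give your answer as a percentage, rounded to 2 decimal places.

-6.83%

With y = 0.038:
  t   CF        PV=CF/(1+0.038)^t    t·PV        t(t+1)·PV
  1       110.00       105.9730       105.9730         211.9461
  2       110.00       102.0935       204.1869         612.5608
  3       110.00        98.3559       295.0678       1,180.2714
  4       110.00        94.7552       379.0210       1,895.1050
  5       110.00        91.2864       456.4318       2,738.5910
  6     2,110.00     1,686.9349    10,121.6097      70,851.2676
  Σ                  2,179.3990    11,562.2903      77,489.7418
P = 2,179.3990; D_Mac = 5.30527 yrs; D_mod = 5.11105 yrs; C = 32.99991.
Duration effect: -5.11105 × (+0.014) = -0.071555
Convexity effect: 0.5 × 32.99991 × (0.014)² = +0.0032340
ΔP/P ≈ -0.071555 + 0.0032340 = -0.068321 = -6.8321%.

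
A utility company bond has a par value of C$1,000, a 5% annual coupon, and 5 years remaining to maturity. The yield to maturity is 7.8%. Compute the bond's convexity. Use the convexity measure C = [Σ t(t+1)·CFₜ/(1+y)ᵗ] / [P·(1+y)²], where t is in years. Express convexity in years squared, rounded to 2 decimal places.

With y = 0.078:
  t   CF        PV=CF/(1+0.078)^t    t·PV        t(t+1)·PV
  1        50.00        46.3822        46.3822          92.7644
  2        50.00        43.0261        86.0523         258.1569
  3        50.00        39.9129       119.7388         478.9553
  4        50.00        37.0250       148.1000         740.4998
  5     1,050.00       721.2661     3,606.3303      21,637.9817
  Σ                    887.6123     4,006.6036      23,208.3581
P = 887.6123.
Convexity = Σ t(t+1)·PV / [P·(1+y)²] = 23,208.3581 / (887.6123 × 1.162084) = 22.50005.

22.50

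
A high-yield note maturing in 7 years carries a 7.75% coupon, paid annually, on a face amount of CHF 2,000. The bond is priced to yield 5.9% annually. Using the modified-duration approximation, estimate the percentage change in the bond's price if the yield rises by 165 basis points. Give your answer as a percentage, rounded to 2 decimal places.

-8.93%

Periodic yield y = 0.059. Modified duration first:
  t   CF        PV=CF/(1+0.059)^t    t·PV
  1       155.00       146.3645       146.3645
  2       155.00       138.2101       276.4202
  3       155.00       130.5100       391.5300
  4       155.00       123.2389       492.9557
  5       155.00       116.3729       581.8646
  6       155.00       109.8894       659.3366
  7     2,155.00     1,442.6984    10,098.8889
  Σ                  2,207.2843    12,647.3604
P = 2,207.2843; D_Mac = 5.72983 yrs; D_mod = 5.72983/(1+0.059) = 5.41060 yrs.
ΔP/P ≈ -D_mod · Δy = -5.41060 × (+0.0165) = -0.089275 = -8.9275%.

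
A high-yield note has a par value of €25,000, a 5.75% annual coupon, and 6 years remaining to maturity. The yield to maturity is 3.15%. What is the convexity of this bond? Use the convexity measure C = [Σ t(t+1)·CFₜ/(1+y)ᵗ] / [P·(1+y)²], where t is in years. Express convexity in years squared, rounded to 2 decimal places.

With y = 0.0315:
  t   CF        PV=CF/(1+0.0315)^t    t·PV        t(t+1)·PV
  1     1,437.50     1,393.6016     1,393.6016       2,787.2031
  2     1,437.50     1,351.0437     2,702.0874       8,106.2621
  3     1,437.50     1,309.7854     3,929.3563      15,717.4252
  4     1,437.50     1,269.7871     5,079.1486      25,395.7428
  5     1,437.50     1,231.0103     6,155.0516      36,930.3094
  6    26,437.50    21,948.5074   131,691.0442     921,837.3093
  Σ                 28,503.7355   150,950.2895   1,010,774.2519
P = 28,503.7355.
Convexity = Σ t(t+1)·PV / [P·(1+y)²] = 1,010,774.2519 / (28,503.7355 × 1.063992) = 33.32836.

33.33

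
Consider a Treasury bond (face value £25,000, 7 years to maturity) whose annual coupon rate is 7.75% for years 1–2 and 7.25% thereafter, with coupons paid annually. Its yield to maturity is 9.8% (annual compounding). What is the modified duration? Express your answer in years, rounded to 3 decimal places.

5.091 years

Periodic yield y = 0.098. First find Macaulay duration:
  t   CF        PV=CF/(1+0.098)^t    t·PV
  1     1,937.50     1,764.5719     1,764.5719
  2     1,937.50     1,607.0783     3,214.1566
  3     1,812.50     1,369.2129     4,107.6388
  4     1,812.50     1,247.0063     4,988.0253
  5     1,812.50     1,135.7070     5,678.5352
  6     1,812.50     1,034.3416     6,206.0494
  7    26,812.50    13,935.4478    97,548.1346
  Σ                 22,093.3659   123,507.1117
P = 22,093.3659; Macaulay duration = 123,507.1117 / 22,093.3659 = 5.59024 years.
Modified duration = D_Mac / (1 + y) = 5.59024 / 1.098 = 5.09129 years.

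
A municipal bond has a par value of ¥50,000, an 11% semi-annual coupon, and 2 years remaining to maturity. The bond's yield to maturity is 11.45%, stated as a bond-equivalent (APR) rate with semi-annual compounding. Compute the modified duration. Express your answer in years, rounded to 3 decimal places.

1.748 years

Periodic yield y = 0.05725. First find Macaulay duration:
  t   CF        PV=CF/(1+0.05725)^t    t·PV
  1     2,750.00     2,601.0877     2,601.0877
  2     2,750.00     2,460.2390     4,920.4781
  3     2,750.00     2,327.0173     6,981.0519
  4    52,750.00    42,219.3642   168,877.4568
  Σ                 49,607.7083   183,380.0745
P = 49,607.7083; Macaulay duration = 183,380.0745 / 49,607.7083 = 3.69660 half-year periods = 1.84830 years.
Modified duration = D_Mac / (1 + y) = 1.84830 / 1.05725 = 1.74822 years.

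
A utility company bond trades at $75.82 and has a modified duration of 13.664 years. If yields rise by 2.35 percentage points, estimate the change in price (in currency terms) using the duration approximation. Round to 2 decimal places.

Duration approximation: ΔP/P ≈ -D_mod · Δy = -13.664 × (+0.0235) = -0.321104.
ΔP ≈ 75.82 × (-0.321104) = -24.34610528.

-$24.35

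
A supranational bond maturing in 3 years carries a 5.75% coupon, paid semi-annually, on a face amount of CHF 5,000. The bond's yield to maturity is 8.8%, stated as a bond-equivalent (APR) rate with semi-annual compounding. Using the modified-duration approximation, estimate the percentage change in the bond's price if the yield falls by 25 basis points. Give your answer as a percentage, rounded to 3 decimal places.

+0.668%

Periodic yield y = 0.044. Modified duration first:
  t   CF        PV=CF/(1+0.044)^t    t·PV
  1       143.75       137.6916       137.6916
  2       143.75       131.8885       263.7770
  3       143.75       126.3300       378.9899
  4       143.75       121.0057       484.0228
  5       143.75       115.9059       579.5293
  6     5,143.75     3,972.6185    23,835.7110
  Σ                  4,605.4401    25,679.7215
P = 4,605.4401; D_Mac = 5.57595 half-year periods = 2.78798 yrs; D_mod = 2.78798/(1+0.044) = 2.67048 yrs.
ΔP/P ≈ -D_mod · Δy = -2.67048 × (-0.0025) = +0.006676 = +0.6676%.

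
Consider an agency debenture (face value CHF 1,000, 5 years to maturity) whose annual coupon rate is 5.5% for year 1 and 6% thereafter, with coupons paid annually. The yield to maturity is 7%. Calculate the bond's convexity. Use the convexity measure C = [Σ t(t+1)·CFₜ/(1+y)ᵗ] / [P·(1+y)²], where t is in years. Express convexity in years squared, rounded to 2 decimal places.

With y = 0.07:
  t   CF        PV=CF/(1+0.07)^t    t·PV        t(t+1)·PV
  1        55.00        51.4019        51.4019         102.8037
  2        60.00        52.4063       104.8126         314.4379
  3        60.00        48.9779       146.9336         587.7345
  4        60.00        45.7737       183.0949         915.4743
  5     1,060.00       755.7654     3,778.8268      22,672.9605
  Σ                    954.3251     4,265.0697      24,593.4109
P = 954.3251.
Convexity = Σ t(t+1)·PV / [P·(1+y)²] = 24,593.4109 / (954.3251 × 1.144900) = 22.50893.

22.51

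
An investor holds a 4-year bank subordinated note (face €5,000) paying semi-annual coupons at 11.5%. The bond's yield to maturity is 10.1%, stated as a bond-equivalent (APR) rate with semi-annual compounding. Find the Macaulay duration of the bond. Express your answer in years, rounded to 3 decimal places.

Periodic yield y = 0.0505. Discount each cash flow and weight by its period:
  t   CF        PV=CF/(1+0.0505)^t    t·PV
  1       287.50       273.6792       273.6792
  2       287.50       260.5228       521.0456
  3       287.50       247.9989       743.9966
  4       287.50       236.0770       944.3079
  5       287.50       224.7282     1,123.6410
  6       287.50       213.9250     1,283.5499
  7       287.50       203.6411     1,425.4878
  8     5,287.50     3,565.1838    28,521.4705
  Σ                  5,225.7559    34,837.1784
Price P = Σ PV = 5,225.7559.
Macaulay duration = Σ(t·PV) / P = 34,837.1784 / 5,225.7559 = 6.66644 half-year periods.
In years: 6.66644 / 2 = 3.33322 years.

3.333 years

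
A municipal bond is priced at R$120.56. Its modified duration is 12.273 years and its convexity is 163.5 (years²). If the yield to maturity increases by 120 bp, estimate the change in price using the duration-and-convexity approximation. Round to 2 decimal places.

Duration effect: -D_mod·Δy = -12.273 × (+0.012) = -0.147276
Convexity effect: ½·C·(Δy)² = 0.5 × 163.5 × (0.012)² = +0.0117720
ΔP/P ≈ -0.147276 + 0.0117720 = -0.135504
ΔP ≈ 120.56 × (-0.135504) = -16.33636224.

-R$16.34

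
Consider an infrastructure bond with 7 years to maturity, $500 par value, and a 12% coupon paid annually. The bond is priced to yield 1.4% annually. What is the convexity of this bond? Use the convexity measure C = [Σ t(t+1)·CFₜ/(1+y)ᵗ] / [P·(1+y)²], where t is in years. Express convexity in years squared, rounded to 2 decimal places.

39.70

With y = 0.014:
  t   CF        PV=CF/(1+0.014)^t    t·PV        t(t+1)·PV
  1        60.00        59.1716        59.1716         118.3432
  2        60.00        58.3546       116.7093         350.1278
  3        60.00        57.5489       172.6468         690.5874
  4        60.00        56.7544       227.0175       1,135.0877
  5        60.00        55.9708       279.8540       1,679.1238
  6        60.00        55.1980       331.1881       2,318.3170
  7       560.00       508.0686     3,556.4801      28,451.8407
  Σ                    851.0670     4,743.0675      34,743.4276
P = 851.0670.
Convexity = Σ t(t+1)·PV / [P·(1+y)²] = 34,743.4276 / (851.0670 × 1.028196) = 39.70389.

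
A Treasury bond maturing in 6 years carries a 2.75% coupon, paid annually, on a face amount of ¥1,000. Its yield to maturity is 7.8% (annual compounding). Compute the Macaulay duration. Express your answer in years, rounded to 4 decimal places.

5.5456 years

Periodic yield y = 0.078. Discount each cash flow and weight by its year:
  t   CF        PV=CF/(1+0.078)^t    t·PV
  1        27.50        25.5102        25.5102
  2        27.50        23.6644        47.3288
  3        27.50        21.9521        65.8564
  4        27.50        20.3637        81.4550
  5        27.50        18.8903        94.4515
  6     1,027.50       654.7406     3,928.4435
  Σ                    765.1213     4,243.0453
Price P = Σ PV = 765.1213.
Macaulay duration = Σ(t·PV) / P = 4,243.0453 / 765.1213 = 5.54558 years.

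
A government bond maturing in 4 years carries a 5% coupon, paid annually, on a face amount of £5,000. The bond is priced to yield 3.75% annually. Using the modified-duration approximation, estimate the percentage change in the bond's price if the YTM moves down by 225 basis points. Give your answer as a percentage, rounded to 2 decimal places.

+8.09%

Periodic yield y = 0.0375. Modified duration first:
  t   CF        PV=CF/(1+0.0375)^t    t·PV
  1       250.00       240.9639       240.9639
  2       250.00       232.2543       464.5086
  3       250.00       223.8596       671.5788
  4     5,250.00     4,531.1337    18,124.5350
  Σ                  5,228.2115    19,501.5862
P = 5,228.2115; D_Mac = 3.73007 yrs; D_mod = 3.73007/(1+0.0375) = 3.59525 yrs.
ΔP/P ≈ -D_mod · Δy = -3.59525 × (-0.0225) = +0.080893 = +8.0893%.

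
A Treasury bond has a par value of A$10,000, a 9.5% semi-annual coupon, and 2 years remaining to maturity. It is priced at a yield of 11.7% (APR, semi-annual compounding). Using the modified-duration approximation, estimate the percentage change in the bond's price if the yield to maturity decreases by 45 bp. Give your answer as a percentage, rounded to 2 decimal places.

Periodic yield y = 0.0585. Modified duration first:
  t   CF        PV=CF/(1+0.0585)^t    t·PV
  1       475.00       448.7482       448.7482
  2       475.00       423.9473       847.8946
  3       475.00       400.5171     1,201.5512
  4    10,475.00     8,344.3129    33,377.2517
  Σ                  9,617.5255    35,875.4457
P = 9,617.5255; D_Mac = 3.73022 half-year periods = 1.86511 yrs; D_mod = 1.86511/(1+0.0585) = 1.76203 yrs.
ΔP/P ≈ -D_mod · Δy = -1.76203 × (-0.0045) = +0.007929 = +0.7929%.

+0.79%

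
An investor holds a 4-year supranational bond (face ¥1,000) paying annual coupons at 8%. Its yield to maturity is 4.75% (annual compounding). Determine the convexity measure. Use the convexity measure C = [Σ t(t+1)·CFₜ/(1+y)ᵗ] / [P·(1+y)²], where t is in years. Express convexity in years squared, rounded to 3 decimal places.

15.816

With y = 0.0475:
  t   CF        PV=CF/(1+0.0475)^t    t·PV        t(t+1)·PV
  1        80.00        76.3723        76.3723         152.7446
  2        80.00        72.9091       145.8183         437.4548
  3        80.00        69.6030       208.8090         835.2359
  4     1,080.00       897.0314     3,588.1255      17,940.6273
  Σ                  1,115.9158     4,019.1250      19,366.0626
P = 1,115.9158.
Convexity = Σ t(t+1)·PV / [P·(1+y)²] = 19,366.0626 / (1,115.9158 × 1.097256) = 15.81619.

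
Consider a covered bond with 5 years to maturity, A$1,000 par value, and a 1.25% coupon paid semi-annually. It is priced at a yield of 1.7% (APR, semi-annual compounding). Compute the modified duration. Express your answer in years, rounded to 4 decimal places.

Periodic yield y = 0.0085. First find Macaulay duration:
  t   CF        PV=CF/(1+0.0085)^t    t·PV
  1         6.25         6.1973         6.1973
  2         6.25         6.1451        12.2902
  3         6.25         6.0933        18.2799
  4         6.25         6.0419        24.1678
  5         6.25         5.9910        29.9551
  6         6.25         5.9405        35.6431
  7         6.25         5.8905        41.2332
  8         6.25         5.8408        46.7264
  9         6.25         5.7916        52.1242
  10    1,006.25       924.5851     9,245.8505
  Σ                    978.5171     9,512.4677
P = 978.5171; Macaulay duration = 9,512.4677 / 978.5171 = 9.72131 half-year periods = 4.86065 years.
Modified duration = D_Mac / (1 + y) = 4.86065 / 1.0085 = 4.81969 years.

4.8197 years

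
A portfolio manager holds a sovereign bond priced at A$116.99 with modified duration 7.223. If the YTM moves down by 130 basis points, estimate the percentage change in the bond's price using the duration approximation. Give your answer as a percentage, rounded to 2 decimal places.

Duration approximation: ΔP/P ≈ -D_mod · Δy = -7.223 × (-0.013) = +0.093899.
As a percentage: +9.3899%.

+9.39%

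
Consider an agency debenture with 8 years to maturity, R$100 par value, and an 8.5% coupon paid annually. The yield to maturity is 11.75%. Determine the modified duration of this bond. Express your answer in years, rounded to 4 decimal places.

Periodic yield y = 0.1175. First find Macaulay duration:
  t   CF        PV=CF/(1+0.1175)^t    t·PV
  1         8.50         7.6063         7.6063
  2         8.50         6.8065        13.6130
  3         8.50         6.0908        18.2725
  4         8.50         5.4504        21.8016
  5         8.50         4.8773        24.3866
  6         8.50         4.3645        26.1870
  7         8.50         3.9056        27.3391
  8       108.50        44.6118       356.8942
  Σ                     83.7132       496.1002
P = 83.7132; Macaulay duration = 496.1002 / 83.7132 = 5.92619 years.
Modified duration = D_Mac / (1 + y) = 5.92619 / 1.1175 = 5.30308 years.

5.3031 years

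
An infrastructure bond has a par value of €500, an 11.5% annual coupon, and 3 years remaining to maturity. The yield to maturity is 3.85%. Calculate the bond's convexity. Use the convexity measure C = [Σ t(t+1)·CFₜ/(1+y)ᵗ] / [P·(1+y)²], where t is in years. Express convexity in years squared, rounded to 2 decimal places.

With y = 0.0385:
  t   CF        PV=CF/(1+0.0385)^t    t·PV        t(t+1)·PV
  1        57.50        55.3683        55.3683         110.7366
  2        57.50        53.3157       106.6313         319.8940
  3       557.50       497.7662     1,493.2985       5,973.1939
  Σ                    606.4501     1,655.2981       6,403.8246
P = 606.4501.
Convexity = Σ t(t+1)·PV / [P·(1+y)²] = 6,403.8246 / (606.4501 × 1.078482) = 9.79110.

9.79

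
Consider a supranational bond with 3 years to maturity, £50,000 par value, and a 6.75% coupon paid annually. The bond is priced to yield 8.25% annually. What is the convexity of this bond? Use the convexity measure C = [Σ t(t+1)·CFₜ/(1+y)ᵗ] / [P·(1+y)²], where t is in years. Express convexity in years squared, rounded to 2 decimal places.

With y = 0.0825:
  t   CF        PV=CF/(1+0.0825)^t    t·PV        t(t+1)·PV
  1     3,375.00     3,117.7829     3,117.7829       6,235.5658
  2     3,375.00     2,880.1690     5,760.3379      17,281.0138
  3    53,375.00    42,077.9112   126,233.7337     504,934.9346
  Σ                 48,075.8631   135,111.8545     528,451.5143
P = 48,075.8631.
Convexity = Σ t(t+1)·PV / [P·(1+y)²] = 528,451.5143 / (48,075.8631 × 1.171806) = 9.38042.

9.38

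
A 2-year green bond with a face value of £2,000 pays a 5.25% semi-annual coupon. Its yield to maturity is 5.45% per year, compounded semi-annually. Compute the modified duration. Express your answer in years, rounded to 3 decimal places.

1.873 years

Periodic yield y = 0.02725. First find Macaulay duration:
  t   CF        PV=CF/(1+0.02725)^t    t·PV
  1        52.50        51.1073        51.1073
  2        52.50        49.7516        99.5032
  3        52.50        48.4318       145.2955
  4     2,052.50     1,843.2259     7,372.9036
  Σ                  1,992.5167     7,668.8096
P = 1,992.5167; Macaulay duration = 7,668.8096 / 1,992.5167 = 3.84881 half-year periods = 1.92440 years.
Modified duration = D_Mac / (1 + y) = 1.92440 / 1.02725 = 1.87335 years.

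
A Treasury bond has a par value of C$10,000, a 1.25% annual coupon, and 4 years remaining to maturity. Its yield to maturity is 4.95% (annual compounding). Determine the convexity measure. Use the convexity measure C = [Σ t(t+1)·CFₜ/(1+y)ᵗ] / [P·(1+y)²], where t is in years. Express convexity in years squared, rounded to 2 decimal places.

With y = 0.0495:
  t   CF        PV=CF/(1+0.0495)^t    t·PV        t(t+1)·PV
  1       125.00       119.1043       119.1043         238.2087
  2       125.00       113.4867       226.9735         680.9205
  3       125.00       108.1341       324.4023       1,297.6092
  4    10,125.00     8,345.7479    33,382.9915     166,914.9574
  Σ                  8,686.4730    34,053.4716     169,131.6957
P = 8,686.4730.
Convexity = Σ t(t+1)·PV / [P·(1+y)²] = 169,131.6957 / (8,686.4730 × 1.101450) = 17.67733.

17.68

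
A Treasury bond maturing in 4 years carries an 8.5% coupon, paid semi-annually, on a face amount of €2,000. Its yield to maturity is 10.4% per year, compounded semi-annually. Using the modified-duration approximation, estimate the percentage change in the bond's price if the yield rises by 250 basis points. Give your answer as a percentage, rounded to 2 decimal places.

Periodic yield y = 0.052. Modified duration first:
  t   CF        PV=CF/(1+0.052)^t    t·PV
  1        85.00        80.7985        80.7985
  2        85.00        76.8046       153.6093
  3        85.00        73.0082       219.0246
  4        85.00        69.3994       277.5978
  5        85.00        65.9690       329.8452
  6        85.00        62.7082       376.2493
  7        85.00        59.6086       417.2600
  8     2,085.00     1,389.8891    11,119.1126
  Σ                  1,878.1857    12,973.4973
P = 1,878.1857; D_Mac = 6.90746 half-year periods = 3.45373 yrs; D_mod = 3.45373/(1+0.052) = 3.28301 yrs.
ΔP/P ≈ -D_mod · Δy = -3.28301 × (+0.025) = -0.082075 = -8.2075%.

-8.21%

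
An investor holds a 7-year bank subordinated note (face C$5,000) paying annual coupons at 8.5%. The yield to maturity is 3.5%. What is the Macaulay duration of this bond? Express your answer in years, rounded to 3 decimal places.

5.751 years

Periodic yield y = 0.035. Discount each cash flow and weight by its year:
  t   CF        PV=CF/(1+0.035)^t    t·PV
  1       425.00       410.6280       410.6280
  2       425.00       396.7420       793.4841
  3       425.00       383.3256     1,149.9769
  4       425.00       370.3629     1,481.4518
  5       425.00       357.8386     1,789.1930
  6       425.00       345.7378     2,074.4266
  7     5,425.00     4,264.0010    29,848.0067
  Σ                  6,528.6360    37,547.1672
Price P = Σ PV = 6,528.6360.
Macaulay duration = Σ(t·PV) / P = 37,547.1672 / 6,528.6360 = 5.75115 years.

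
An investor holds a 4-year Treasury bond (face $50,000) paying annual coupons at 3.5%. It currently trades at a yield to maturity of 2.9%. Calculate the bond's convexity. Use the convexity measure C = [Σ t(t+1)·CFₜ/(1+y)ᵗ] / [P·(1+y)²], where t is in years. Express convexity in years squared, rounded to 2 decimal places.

17.66

With y = 0.029:
  t   CF        PV=CF/(1+0.029)^t    t·PV        t(t+1)·PV
  1     1,750.00     1,700.6803     1,700.6803       3,401.3605
  2     1,750.00     1,652.7505     3,305.5010       9,916.5030
  3     1,750.00     1,606.1715     4,818.5146      19,274.0584
  4    51,750.00    46,158.1990   184,632.7960     923,163.9798
  Σ                 51,117.8013   194,457.4918     955,755.9018
P = 51,117.8013.
Convexity = Σ t(t+1)·PV / [P·(1+y)²] = 955,755.9018 / (51,117.8013 × 1.058841) = 17.65810.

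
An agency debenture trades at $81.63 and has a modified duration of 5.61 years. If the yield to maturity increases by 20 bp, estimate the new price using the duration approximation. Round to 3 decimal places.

Duration approximation: ΔP/P ≈ -D_mod · Δy = -5.61 × (+0.002) = -0.011220.
New price ≈ 81.63 × (1 - 0.011220) = 80.7141114.

$80.714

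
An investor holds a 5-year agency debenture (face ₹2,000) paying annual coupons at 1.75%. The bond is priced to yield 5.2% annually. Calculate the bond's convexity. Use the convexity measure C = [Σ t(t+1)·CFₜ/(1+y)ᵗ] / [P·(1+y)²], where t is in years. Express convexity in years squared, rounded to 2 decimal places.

With y = 0.052:
  t   CF        PV=CF/(1+0.052)^t    t·PV        t(t+1)·PV
  1        35.00        33.2700        33.2700          66.5399
  2        35.00        31.6254        63.2509         189.7526
  3        35.00        30.0622        90.1866         360.7465
  4        35.00        28.5762       114.3050         571.5248
  5     2,035.00     1,579.3767     7,896.8833      47,381.2997
  Σ                  1,702.9105     8,197.8957      48,569.8635
P = 1,702.9105.
Convexity = Σ t(t+1)·PV / [P·(1+y)²] = 48,569.8635 / (1,702.9105 × 1.106704) = 25.77173.

25.77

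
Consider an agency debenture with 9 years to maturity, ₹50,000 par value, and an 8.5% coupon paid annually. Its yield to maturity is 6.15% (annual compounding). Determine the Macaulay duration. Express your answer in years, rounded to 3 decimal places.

Periodic yield y = 0.0615. Discount each cash flow and weight by its year:
  t   CF        PV=CF/(1+0.0615)^t    t·PV
  1     4,250.00     4,003.7683     4,003.7683
  2     4,250.00     3,771.8024     7,543.6048
  3     4,250.00     3,553.2759    10,659.8278
  4     4,250.00     3,347.4102    13,389.6408
  5     4,250.00     3,153.4717    15,767.3585
  6     4,250.00     2,970.7694    17,824.6163
  7     4,250.00     2,798.6523    19,590.5659
  8     4,250.00     2,636.5071    21,092.0566
  9    54,250.00    31,704.4159   285,339.7428
  Σ                 57,940.0731   395,211.1818
Price P = Σ PV = 57,940.0731.
Macaulay duration = Σ(t·PV) / P = 395,211.1818 / 57,940.0731 = 6.82103 years.

6.821 years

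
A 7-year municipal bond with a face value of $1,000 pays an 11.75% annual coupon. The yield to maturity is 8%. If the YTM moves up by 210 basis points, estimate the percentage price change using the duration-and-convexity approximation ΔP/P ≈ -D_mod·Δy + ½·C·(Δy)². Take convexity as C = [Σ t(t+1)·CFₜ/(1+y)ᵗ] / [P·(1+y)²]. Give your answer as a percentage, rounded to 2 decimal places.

With y = 0.08:
  t   CF        PV=CF/(1+0.08)^t    t·PV        t(t+1)·PV
  1       117.50       108.7963       108.7963         217.5926
  2       117.50       100.7373       201.4746         604.4239
  3       117.50        93.2753       279.8259       1,119.3035
  4       117.50        86.3660       345.4640       1,727.3202
  5       117.50        79.9685       399.8426       2,399.0558
  6       117.50        74.0449       444.2696       3,109.8871
  7     1,117.50       652.0505     4,564.3536      36,514.8289
  Σ                  1,195.2389     6,344.0266      45,692.4119
P = 1,195.2389; D_Mac = 5.30775 yrs; D_mod = 4.91458 yrs; C = 32.77494.
Duration effect: -4.91458 × (+0.021) = -0.103206
Convexity effect: 0.5 × 32.77494 × (0.021)² = +0.0072269
ΔP/P ≈ -0.103206 + 0.0072269 = -0.095979 = -9.5979%.

-9.60%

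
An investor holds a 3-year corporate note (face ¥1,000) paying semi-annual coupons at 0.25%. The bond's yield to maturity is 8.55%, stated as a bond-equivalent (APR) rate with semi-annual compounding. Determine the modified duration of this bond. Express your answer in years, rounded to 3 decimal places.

Periodic yield y = 0.04275. First find Macaulay duration:
  t   CF        PV=CF/(1+0.04275)^t    t·PV
  1         1.25         1.1988         1.1988
  2         1.25         1.1496         2.2992
  3         1.25         1.1025         3.3074
  4         1.25         1.0573         4.2291
  5         1.25         1.0139         5.0697
  6     1,001.25       778.8635     4,673.1809
  Σ                    784.3855     4,689.2850
P = 784.3855; Macaulay duration = 4,689.2850 / 784.3855 = 5.97829 half-year periods = 2.98915 years.
Modified duration = D_Mac / (1 + y) = 2.98915 / 1.04275 = 2.86660 years.

2.867 years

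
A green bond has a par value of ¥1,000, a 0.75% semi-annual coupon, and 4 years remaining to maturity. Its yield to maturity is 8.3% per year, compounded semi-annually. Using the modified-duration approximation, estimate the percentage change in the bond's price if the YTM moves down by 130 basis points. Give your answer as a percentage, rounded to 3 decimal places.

+4.915%

Periodic yield y = 0.0415. Modified duration first:
  t   CF        PV=CF/(1+0.0415)^t    t·PV
  1         3.75         3.6006         3.6006
  2         3.75         3.4571         6.9142
  3         3.75         3.3194         9.9581
  4         3.75         3.1871        12.7484
  5         3.75         3.0601        15.3005
  6         3.75         2.9382        17.6290
  7         3.75         2.8211        19.7476
  8     1,003.75       725.0223     5,800.1784
  Σ                    747.4058     5,886.0766
P = 747.4058; D_Mac = 7.87534 half-year periods = 3.93767 yrs; D_mod = 3.93767/(1+0.0415) = 3.78077 yrs.
ΔP/P ≈ -D_mod · Δy = -3.78077 × (-0.013) = +0.049150 = +4.9150%.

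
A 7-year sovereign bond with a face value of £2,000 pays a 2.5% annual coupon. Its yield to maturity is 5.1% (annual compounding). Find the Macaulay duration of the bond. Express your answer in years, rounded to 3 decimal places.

Periodic yield y = 0.051. Discount each cash flow and weight by its year:
  t   CF        PV=CF/(1+0.051)^t    t·PV
  1        50.00        47.5737        47.5737
  2        50.00        45.2652        90.5304
  3        50.00        43.0687       129.2061
  4        50.00        40.9788       163.9152
  5        50.00        38.9903       194.9514
  6        50.00        37.0983       222.5896
  7     2,050.00     1,447.2210    10,130.5468
  Σ                  1,700.1960    10,979.3134
Price P = Σ PV = 1,700.1960.
Macaulay duration = Σ(t·PV) / P = 10,979.3134 / 1,700.1960 = 6.45768 years.

6.458 years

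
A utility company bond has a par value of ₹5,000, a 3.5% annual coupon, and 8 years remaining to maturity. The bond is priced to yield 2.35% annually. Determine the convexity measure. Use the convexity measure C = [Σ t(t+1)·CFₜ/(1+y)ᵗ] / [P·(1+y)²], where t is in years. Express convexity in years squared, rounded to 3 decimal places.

59.111

With y = 0.0235:
  t   CF        PV=CF/(1+0.0235)^t    t·PV        t(t+1)·PV
  1       175.00       170.9819       170.9819         341.9638
  2       175.00       167.0561       334.1122       1,002.3366
  3       175.00       163.2204       489.6613       1,958.6451
  4       175.00       159.4728       637.8913       3,189.4563
  5       175.00       155.8113       779.0563       4,674.3375
  6       175.00       152.2338       913.4025       6,393.8178
  7       175.00       148.7384     1,041.1688       8,329.3507
  8     5,175.00     4,297.4178    34,379.3424     309,414.0814
  Σ                  5,414.9325    38,745.6167     335,303.9894
P = 5,414.9325.
Convexity = Σ t(t+1)·PV / [P·(1+y)²] = 335,303.9894 / (5,414.9325 × 1.047552) = 59.11123.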